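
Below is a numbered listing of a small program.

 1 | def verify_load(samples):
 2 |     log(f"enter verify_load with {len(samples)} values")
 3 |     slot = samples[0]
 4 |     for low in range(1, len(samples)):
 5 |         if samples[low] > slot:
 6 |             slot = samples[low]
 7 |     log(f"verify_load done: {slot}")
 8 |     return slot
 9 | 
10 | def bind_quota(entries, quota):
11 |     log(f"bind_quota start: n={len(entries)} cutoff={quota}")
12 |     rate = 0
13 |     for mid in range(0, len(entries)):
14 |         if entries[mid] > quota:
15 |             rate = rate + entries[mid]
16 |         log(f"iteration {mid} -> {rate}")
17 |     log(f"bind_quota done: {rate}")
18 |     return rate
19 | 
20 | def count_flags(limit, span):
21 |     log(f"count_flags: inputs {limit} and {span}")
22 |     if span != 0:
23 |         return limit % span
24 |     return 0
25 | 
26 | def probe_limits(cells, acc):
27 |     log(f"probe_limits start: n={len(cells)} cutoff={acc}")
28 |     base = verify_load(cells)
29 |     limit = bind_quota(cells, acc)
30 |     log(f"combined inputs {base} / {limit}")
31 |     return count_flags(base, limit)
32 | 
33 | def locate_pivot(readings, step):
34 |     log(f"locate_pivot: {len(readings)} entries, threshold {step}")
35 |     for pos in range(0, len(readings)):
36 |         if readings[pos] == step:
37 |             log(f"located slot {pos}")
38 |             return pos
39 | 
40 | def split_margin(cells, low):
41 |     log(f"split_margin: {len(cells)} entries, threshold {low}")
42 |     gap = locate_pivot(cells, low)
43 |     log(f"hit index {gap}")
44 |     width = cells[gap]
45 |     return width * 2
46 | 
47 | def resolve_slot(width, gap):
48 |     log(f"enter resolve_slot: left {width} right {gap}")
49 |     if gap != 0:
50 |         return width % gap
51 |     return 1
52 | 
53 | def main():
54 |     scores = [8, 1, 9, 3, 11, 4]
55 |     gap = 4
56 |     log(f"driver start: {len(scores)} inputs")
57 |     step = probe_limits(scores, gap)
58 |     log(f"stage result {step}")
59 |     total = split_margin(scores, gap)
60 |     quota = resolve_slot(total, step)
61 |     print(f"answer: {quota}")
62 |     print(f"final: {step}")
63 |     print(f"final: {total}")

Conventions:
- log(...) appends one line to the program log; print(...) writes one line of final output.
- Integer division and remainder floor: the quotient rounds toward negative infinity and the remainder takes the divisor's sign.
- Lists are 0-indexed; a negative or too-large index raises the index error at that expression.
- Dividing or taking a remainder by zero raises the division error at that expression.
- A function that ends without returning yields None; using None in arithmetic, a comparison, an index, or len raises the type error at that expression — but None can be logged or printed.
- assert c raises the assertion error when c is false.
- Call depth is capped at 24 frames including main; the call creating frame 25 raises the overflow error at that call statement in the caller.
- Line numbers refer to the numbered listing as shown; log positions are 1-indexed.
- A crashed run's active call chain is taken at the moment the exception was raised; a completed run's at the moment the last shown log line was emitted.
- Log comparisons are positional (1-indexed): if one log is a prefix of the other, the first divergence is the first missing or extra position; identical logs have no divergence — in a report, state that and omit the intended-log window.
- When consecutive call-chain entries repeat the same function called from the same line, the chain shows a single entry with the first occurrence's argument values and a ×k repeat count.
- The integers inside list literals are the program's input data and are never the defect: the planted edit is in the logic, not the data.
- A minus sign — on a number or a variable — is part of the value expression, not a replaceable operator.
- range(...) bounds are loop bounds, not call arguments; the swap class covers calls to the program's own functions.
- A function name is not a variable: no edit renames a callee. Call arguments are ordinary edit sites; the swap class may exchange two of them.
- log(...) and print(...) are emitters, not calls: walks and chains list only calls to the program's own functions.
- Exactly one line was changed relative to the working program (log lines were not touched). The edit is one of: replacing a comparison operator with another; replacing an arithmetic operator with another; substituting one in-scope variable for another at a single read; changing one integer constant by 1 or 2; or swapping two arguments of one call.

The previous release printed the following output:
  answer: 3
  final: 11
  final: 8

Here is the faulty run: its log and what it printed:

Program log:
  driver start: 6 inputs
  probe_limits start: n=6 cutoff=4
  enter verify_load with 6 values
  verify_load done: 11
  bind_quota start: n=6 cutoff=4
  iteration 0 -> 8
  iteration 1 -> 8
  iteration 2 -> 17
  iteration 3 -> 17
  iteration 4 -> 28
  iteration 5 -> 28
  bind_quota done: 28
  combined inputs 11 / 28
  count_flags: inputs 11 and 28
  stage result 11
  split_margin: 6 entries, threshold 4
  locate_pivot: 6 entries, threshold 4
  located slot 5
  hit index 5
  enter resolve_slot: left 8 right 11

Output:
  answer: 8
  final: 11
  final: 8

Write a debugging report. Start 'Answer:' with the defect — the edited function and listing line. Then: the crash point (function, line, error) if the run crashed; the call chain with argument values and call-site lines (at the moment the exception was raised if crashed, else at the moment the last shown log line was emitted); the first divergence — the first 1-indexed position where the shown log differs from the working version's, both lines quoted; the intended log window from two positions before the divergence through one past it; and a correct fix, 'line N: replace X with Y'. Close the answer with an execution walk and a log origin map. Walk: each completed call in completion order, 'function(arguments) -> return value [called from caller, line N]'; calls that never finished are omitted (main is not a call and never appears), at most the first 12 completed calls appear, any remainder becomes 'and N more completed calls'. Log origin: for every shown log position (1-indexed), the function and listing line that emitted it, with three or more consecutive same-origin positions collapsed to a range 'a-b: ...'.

Answer: the defect is in main at line 60.
Core observation: The log first diverges at position 20: the faulty run prints 'enter resolve_slot: left 8 right 11' where the working version prints 'enter resolve_slot: left 11 right 8'.
Call chain: main -> resolve_slot(8, 11) (called at line 60).
First divergence: position 20; shown 'enter resolve_slot: left 8 right 11' vs intended 'enter resolve_slot: left 11 right 8'.
Intended log window:
  18: located slot 5
  19: hit index 5
  20: enter resolve_slot: left 11 right 8
Execution walk:
  verify_load([8, 1, 9, 3, 11, 4]) -> 11  [called from probe_limits, line 28]
  bind_quota([8, 1, 9, 3, 11, 4], 4) -> 28  [called from probe_limits, line 29]
  count_flags(11, 28) -> 11  [called from probe_limits, line 31]
  probe_limits([8, 1, 9, 3, 11, 4], 4) -> 11  [called from main, line 57]
  locate_pivot([8, 1, 9, 3, 11, 4], 4) -> 5  [called from split_margin, line 42]
  split_margin([8, 1, 9, 3, 11, 4], 4) -> 8  [called from main, line 59]
  resolve_slot(8, 11) -> 8  [called from main, line 60]
Origin of each log line:
  1 — main, line 56
  2 — probe_limits, line 27
  3 — verify_load, line 2
  4 — verify_load, line 7
  5 — bind_quota, line 11
  6-11 — bind_quota, line 16
  12 — bind_quota, line 17
  13 — probe_limits, line 30
  14 — count_flags, line 21
  15 — main, line 58
  16 — split_margin, line 41
  17 — locate_pivot, line 34
  18 — locate_pivot, line 37
  19 — split_margin, line 43
  20 — resolve_slot, line 48
A correct fix: line 60: replace `resolve_slot(total, step)` with `resolve_slot(step, total)`.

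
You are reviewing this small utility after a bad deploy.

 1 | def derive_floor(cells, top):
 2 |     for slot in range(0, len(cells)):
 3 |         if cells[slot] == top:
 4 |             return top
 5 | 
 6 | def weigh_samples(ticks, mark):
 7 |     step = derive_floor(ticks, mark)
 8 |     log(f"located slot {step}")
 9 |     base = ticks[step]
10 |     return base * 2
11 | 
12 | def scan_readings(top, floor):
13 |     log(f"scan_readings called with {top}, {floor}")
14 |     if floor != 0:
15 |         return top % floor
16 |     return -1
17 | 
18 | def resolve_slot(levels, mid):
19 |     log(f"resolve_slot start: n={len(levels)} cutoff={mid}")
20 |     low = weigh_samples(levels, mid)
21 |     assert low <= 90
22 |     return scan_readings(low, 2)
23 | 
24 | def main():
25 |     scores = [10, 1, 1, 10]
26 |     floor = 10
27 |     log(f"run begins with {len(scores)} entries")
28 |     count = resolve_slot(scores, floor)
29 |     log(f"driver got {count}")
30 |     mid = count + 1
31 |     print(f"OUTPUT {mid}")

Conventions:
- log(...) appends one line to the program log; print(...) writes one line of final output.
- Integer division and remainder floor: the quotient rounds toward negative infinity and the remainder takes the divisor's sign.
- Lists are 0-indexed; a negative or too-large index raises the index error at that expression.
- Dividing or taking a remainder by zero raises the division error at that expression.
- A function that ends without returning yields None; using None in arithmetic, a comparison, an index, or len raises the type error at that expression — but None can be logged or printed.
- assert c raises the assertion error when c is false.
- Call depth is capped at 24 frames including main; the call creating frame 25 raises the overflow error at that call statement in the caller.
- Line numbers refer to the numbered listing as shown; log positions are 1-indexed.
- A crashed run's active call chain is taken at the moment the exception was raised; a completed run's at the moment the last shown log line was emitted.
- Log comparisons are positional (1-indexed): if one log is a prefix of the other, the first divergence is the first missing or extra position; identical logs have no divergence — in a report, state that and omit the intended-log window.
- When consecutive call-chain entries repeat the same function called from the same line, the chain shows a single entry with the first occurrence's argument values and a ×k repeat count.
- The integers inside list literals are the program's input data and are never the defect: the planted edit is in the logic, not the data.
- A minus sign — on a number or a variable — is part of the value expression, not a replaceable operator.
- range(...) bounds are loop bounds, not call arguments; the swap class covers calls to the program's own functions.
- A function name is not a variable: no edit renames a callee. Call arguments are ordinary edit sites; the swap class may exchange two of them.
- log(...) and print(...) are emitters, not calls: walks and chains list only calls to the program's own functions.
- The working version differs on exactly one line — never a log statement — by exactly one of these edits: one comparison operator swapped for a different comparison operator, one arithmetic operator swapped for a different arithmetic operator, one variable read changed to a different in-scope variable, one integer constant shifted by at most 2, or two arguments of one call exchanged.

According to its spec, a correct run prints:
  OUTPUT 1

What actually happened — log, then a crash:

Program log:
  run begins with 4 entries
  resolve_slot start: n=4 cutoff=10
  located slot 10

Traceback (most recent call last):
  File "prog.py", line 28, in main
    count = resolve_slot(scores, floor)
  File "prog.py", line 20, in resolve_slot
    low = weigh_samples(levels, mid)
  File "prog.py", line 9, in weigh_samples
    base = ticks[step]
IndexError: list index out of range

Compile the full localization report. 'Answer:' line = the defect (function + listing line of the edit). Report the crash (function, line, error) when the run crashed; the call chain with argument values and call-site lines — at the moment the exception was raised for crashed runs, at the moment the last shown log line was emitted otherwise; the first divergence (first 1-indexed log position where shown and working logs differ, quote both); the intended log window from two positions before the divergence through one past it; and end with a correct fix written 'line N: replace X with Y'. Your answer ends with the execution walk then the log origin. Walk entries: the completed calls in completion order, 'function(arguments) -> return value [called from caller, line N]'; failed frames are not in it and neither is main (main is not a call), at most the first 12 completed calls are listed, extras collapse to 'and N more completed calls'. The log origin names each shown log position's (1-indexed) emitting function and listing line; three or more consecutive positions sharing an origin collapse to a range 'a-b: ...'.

Answer: the defect is in derive_floor at line 4.
The tell: The earliest visible damage is log position 3 — 'located slot 10' rather than the intended 'located slot 0'.
Crash: weigh_samples, line 9, IndexError.
Call chain: main -> resolve_slot([10, 1, 1, 10], 10) (called at line 28) -> weigh_samples([10, 1, 1, 10], 10) (called at line 20).
First divergence: position 3 — the shown line 'located slot 10' should read 'located slot 0'.
Intended log window:
  1: run begins with 4 entries
  2: resolve_slot start: n=4 cutoff=10
  3: located slot 0
  4: scan_readings called with 20, 2
Execution walk:
  derive_floor([10, 1, 1, 10], 10) -> 10  [called from weigh_samples, line 7]
Log origin:
  1: from main, line 27
  2: from resolve_slot, line 19
  3: from weigh_samples, line 8
A correct fix: line 4: replace `top` with `slot`.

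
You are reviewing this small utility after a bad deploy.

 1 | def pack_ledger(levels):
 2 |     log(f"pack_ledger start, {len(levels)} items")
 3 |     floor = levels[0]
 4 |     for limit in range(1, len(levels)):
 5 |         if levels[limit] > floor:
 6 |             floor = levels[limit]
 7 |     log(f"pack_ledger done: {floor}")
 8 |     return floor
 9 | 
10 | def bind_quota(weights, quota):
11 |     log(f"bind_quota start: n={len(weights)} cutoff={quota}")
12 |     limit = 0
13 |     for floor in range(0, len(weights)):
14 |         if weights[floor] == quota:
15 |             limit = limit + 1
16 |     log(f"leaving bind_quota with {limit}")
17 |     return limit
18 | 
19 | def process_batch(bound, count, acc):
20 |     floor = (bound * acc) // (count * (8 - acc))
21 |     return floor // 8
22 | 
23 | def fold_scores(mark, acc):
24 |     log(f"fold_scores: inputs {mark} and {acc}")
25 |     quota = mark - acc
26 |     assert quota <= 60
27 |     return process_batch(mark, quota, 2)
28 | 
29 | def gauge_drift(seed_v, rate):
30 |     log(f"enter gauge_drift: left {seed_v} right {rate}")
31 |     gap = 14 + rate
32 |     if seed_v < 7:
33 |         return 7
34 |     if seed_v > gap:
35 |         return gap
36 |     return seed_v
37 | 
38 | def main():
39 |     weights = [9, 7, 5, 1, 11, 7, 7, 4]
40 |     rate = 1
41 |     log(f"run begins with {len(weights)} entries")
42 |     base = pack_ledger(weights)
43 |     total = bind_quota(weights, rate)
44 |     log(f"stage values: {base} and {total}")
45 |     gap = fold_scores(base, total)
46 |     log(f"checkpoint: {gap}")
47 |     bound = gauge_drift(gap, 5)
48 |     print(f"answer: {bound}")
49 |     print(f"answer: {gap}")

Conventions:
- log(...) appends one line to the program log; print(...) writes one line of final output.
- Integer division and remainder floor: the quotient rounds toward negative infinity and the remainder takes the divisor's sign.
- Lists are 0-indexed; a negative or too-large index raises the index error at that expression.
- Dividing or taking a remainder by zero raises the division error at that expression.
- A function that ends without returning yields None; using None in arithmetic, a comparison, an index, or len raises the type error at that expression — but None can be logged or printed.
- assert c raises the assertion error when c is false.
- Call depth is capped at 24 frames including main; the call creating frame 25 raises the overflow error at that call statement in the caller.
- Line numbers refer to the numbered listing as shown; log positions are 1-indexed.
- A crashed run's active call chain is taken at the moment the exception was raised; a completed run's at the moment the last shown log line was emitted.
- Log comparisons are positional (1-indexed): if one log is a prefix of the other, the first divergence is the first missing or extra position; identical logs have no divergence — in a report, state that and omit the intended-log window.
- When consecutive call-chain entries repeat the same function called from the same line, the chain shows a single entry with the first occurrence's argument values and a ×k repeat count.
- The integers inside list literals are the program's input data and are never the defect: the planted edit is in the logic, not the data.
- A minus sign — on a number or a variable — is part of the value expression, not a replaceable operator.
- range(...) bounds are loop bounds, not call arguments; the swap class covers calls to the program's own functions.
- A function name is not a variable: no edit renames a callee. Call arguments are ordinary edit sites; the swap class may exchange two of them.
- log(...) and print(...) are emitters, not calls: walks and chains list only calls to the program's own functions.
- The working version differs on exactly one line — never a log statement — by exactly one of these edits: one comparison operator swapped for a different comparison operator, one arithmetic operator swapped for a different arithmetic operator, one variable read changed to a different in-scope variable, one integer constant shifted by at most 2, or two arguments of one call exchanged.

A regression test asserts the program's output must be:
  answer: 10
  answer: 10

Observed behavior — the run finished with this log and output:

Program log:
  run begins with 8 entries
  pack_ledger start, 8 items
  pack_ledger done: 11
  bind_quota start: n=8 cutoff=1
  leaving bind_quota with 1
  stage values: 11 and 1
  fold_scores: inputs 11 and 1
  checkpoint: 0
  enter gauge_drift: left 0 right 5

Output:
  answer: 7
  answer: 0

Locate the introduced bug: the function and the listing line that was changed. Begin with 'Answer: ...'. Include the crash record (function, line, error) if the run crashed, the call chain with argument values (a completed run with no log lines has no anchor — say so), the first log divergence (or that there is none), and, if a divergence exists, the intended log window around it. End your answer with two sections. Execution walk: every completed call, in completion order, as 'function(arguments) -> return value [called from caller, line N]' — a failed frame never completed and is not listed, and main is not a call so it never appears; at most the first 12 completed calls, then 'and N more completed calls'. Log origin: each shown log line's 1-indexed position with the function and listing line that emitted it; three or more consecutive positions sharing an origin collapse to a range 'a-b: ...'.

Answer: the defect is in process_batch at line 20.
Core observation: Everything matches until log position 8, which reads 'checkpoint: 0' in place of 'checkpoint: 10'.
Call chain: main -> gauge_drift(0, 5) (called at line 47).
First divergence: at position 8 the run shows 'checkpoint: 0' where the working version logs 'checkpoint: 10'.
Intended log window:
  6: stage values: 11 and 1
  7: fold_scores: inputs 11 and 1
  8: checkpoint: 10
  9: enter gauge_drift: left 10 right 5
Execution walk:
  pack_ledger([9, 7, 5, 1, 11, 7, 7, 4]) -> 11  [called from main, line 42]
  bind_quota([9, 7, 5, 1, 11, 7, 7, 4], 1) -> 1  [called from main, line 43]
  process_batch(11, 10, 2) -> 0  [called from fold_scores, line 27]
  fold_scores(11, 1) -> 0  [called from main, line 45]
  gauge_drift(0, 5) -> 7  [called from main, line 47]
Log origins:
  1: logged in main at line 41
  2: logged in pack_ledger at line 2
  3: logged in pack_ledger at line 7
  4: logged in bind_quota at line 11
  5: logged in bind_quota at line 16
  6: logged in main at line 44
  7: logged in fold_scores at line 24
  8: logged in main at line 46
  9: logged in gauge_drift at line 30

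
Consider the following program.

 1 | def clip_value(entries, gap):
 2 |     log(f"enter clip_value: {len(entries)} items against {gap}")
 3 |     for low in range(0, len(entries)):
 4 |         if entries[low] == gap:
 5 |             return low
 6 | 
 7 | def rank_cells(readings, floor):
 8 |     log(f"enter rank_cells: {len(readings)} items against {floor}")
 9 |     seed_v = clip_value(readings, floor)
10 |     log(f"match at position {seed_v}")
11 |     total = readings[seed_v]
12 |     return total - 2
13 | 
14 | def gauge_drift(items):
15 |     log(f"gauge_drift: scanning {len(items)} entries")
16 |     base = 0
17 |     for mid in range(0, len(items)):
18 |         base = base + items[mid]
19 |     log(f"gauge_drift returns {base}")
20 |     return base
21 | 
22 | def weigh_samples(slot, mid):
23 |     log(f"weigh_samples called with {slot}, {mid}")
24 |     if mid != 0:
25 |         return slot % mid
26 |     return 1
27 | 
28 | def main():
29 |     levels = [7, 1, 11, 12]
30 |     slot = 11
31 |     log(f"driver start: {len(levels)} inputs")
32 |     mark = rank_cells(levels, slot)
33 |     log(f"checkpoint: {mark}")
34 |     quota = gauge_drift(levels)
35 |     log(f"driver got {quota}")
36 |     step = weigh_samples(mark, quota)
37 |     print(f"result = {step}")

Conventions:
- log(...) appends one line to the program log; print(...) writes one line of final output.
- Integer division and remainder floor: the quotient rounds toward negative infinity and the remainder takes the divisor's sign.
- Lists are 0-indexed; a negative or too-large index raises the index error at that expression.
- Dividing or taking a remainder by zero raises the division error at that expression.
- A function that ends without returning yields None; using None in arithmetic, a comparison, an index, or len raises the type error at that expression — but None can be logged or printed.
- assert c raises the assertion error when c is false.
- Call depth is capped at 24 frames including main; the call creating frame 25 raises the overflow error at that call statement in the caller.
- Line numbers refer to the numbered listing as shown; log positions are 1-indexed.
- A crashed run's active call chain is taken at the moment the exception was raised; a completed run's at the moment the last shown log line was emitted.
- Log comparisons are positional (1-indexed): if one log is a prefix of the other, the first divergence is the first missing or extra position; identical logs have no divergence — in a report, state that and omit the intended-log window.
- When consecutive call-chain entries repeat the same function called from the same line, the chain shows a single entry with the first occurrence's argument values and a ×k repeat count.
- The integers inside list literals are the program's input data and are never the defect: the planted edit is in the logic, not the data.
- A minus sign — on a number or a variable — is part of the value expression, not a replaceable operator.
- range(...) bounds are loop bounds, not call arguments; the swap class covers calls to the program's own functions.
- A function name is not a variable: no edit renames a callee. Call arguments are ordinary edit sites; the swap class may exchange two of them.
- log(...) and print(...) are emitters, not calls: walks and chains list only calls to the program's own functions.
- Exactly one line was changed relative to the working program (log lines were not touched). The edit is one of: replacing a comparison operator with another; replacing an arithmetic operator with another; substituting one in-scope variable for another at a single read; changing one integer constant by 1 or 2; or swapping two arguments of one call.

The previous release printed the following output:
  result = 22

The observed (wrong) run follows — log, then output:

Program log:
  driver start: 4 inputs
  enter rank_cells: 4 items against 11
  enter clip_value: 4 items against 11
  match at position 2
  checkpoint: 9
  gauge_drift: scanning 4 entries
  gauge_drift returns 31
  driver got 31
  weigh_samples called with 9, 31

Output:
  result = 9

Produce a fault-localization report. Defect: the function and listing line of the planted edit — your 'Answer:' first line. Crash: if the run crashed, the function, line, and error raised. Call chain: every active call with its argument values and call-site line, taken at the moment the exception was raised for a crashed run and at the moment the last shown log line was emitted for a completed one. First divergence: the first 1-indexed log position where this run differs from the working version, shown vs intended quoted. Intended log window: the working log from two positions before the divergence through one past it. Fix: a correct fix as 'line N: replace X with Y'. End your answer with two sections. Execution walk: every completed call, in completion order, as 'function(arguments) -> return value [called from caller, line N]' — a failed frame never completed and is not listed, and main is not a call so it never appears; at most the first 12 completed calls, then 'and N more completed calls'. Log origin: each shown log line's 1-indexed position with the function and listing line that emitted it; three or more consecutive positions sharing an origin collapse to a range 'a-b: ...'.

Answer: the defect is in rank_cells at line 12.
Key observation: Log line 5 is where behavior first shows: 'checkpoint: 9' appears instead of 'checkpoint: 22'.
Call chain: main -> weigh_samples(9, 31) (called at line 36).
First divergence: at position 5 the run shows 'checkpoint: 9' where the working version logs 'checkpoint: 22'.
Intended log window:
  3: enter clip_value: 4 items against 11
  4: match at position 2
  5: checkpoint: 22
  6: gauge_drift: scanning 4 entries
Execution walk:
  clip_value([7, 1, 11, 12], 11) -> 2  [called from rank_cells, line 9]
  rank_cells([7, 1, 11, 12], 11) -> 9  [called from main, line 32]
  gauge_drift([7, 1, 11, 12]) -> 31  [called from main, line 34]
  weigh_samples(9, 31) -> 9  [called from main, line 36]
Log line origins:
  1 — main, line 31
  2 — rank_cells, line 8
  3 — clip_value, line 2
  4 — rank_cells, line 10
  5 — main, line 33
  6 — gauge_drift, line 15
  7 — gauge_drift, line 19
  8 — main, line 35
  9 — weigh_samples, line 23
A correct fix: line 12: replace `-` with `*`.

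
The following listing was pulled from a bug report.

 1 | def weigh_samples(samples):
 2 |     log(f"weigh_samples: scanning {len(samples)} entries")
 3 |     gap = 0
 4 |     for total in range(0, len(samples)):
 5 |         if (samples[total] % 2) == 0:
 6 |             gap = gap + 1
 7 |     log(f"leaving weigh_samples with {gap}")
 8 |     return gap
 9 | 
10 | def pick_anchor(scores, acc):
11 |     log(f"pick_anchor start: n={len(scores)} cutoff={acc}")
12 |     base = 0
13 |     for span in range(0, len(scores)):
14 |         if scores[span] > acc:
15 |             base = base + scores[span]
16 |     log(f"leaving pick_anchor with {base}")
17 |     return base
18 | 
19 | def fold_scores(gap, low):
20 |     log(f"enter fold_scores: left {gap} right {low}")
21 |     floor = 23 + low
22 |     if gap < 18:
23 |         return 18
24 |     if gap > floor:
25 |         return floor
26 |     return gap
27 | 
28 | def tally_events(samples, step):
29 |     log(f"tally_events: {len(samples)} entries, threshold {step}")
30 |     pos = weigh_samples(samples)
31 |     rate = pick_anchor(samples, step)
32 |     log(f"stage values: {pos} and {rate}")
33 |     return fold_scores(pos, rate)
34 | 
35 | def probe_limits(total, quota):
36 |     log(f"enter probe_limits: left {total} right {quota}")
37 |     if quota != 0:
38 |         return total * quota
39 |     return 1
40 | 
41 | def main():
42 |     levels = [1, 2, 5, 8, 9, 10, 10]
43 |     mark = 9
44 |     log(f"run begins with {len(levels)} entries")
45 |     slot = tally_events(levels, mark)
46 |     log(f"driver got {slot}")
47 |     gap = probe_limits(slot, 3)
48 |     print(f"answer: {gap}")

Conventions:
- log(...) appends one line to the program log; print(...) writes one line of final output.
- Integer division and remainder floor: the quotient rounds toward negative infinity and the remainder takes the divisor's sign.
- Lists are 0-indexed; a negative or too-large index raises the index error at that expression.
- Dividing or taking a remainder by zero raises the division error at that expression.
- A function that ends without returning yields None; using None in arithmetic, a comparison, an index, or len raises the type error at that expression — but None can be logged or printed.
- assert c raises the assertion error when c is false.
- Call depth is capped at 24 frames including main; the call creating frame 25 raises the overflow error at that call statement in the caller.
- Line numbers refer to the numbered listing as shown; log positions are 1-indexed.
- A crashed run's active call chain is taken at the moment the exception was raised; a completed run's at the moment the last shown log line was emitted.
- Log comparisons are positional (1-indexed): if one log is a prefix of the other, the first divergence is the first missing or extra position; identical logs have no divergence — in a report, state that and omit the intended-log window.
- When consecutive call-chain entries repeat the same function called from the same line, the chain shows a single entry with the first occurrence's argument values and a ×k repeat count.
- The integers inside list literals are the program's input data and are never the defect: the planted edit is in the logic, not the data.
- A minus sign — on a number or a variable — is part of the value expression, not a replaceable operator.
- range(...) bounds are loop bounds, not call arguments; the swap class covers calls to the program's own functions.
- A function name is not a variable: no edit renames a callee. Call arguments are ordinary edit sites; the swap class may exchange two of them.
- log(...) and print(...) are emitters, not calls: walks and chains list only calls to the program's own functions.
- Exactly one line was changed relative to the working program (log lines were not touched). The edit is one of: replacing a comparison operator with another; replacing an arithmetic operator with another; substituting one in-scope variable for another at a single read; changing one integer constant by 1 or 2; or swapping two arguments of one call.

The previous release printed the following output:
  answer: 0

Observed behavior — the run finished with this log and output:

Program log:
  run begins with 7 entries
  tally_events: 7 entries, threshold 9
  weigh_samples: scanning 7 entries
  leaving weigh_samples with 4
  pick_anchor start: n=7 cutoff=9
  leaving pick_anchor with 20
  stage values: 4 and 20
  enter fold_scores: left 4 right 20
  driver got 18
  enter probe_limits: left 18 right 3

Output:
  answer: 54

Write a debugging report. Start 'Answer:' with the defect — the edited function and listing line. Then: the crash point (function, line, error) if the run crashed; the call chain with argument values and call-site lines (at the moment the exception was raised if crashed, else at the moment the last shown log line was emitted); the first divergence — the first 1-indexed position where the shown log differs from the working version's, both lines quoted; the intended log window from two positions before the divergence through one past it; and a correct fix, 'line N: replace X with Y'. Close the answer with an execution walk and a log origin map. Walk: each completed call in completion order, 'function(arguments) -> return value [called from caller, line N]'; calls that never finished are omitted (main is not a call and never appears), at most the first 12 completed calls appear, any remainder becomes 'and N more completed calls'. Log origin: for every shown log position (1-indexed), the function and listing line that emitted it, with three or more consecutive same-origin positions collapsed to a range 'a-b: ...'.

Answer: the defect is in probe_limits at line 38.
Key observation: Every logged value matches the working version; the printed result is what differs.
Call chain: main -> probe_limits(18, 3) (called at line 47).
First divergence: there is none — every log position agrees.
Execution walk:
  weigh_samples([1, 2, 5, 8, 9, 10, 10]) -> 4  [called from tally_events, line 30]
  pick_anchor([1, 2, 5, 8, 9, 10, 10], 9) -> 20  [called from tally_events, line 31]
  fold_scores(4, 20) -> 18  [called from tally_events, line 33]
  tally_events([1, 2, 5, 8, 9, 10, 10], 9) -> 18  [called from main, line 45]
  probe_limits(18, 3) -> 54  [called from main, line 47]
Log origin:
  1: logged in main at line 44
  2: logged in tally_events at line 29
  3: logged in weigh_samples at line 2
  4: logged in weigh_samples at line 7
  5: logged in pick_anchor at line 11
  6: logged in pick_anchor at line 16
  7: logged in tally_events at line 32
  8: logged in fold_scores at line 20
  9: logged in main at line 46
  10: logged in probe_limits at line 36
A correct fix: line 38: replace `*` with `%`.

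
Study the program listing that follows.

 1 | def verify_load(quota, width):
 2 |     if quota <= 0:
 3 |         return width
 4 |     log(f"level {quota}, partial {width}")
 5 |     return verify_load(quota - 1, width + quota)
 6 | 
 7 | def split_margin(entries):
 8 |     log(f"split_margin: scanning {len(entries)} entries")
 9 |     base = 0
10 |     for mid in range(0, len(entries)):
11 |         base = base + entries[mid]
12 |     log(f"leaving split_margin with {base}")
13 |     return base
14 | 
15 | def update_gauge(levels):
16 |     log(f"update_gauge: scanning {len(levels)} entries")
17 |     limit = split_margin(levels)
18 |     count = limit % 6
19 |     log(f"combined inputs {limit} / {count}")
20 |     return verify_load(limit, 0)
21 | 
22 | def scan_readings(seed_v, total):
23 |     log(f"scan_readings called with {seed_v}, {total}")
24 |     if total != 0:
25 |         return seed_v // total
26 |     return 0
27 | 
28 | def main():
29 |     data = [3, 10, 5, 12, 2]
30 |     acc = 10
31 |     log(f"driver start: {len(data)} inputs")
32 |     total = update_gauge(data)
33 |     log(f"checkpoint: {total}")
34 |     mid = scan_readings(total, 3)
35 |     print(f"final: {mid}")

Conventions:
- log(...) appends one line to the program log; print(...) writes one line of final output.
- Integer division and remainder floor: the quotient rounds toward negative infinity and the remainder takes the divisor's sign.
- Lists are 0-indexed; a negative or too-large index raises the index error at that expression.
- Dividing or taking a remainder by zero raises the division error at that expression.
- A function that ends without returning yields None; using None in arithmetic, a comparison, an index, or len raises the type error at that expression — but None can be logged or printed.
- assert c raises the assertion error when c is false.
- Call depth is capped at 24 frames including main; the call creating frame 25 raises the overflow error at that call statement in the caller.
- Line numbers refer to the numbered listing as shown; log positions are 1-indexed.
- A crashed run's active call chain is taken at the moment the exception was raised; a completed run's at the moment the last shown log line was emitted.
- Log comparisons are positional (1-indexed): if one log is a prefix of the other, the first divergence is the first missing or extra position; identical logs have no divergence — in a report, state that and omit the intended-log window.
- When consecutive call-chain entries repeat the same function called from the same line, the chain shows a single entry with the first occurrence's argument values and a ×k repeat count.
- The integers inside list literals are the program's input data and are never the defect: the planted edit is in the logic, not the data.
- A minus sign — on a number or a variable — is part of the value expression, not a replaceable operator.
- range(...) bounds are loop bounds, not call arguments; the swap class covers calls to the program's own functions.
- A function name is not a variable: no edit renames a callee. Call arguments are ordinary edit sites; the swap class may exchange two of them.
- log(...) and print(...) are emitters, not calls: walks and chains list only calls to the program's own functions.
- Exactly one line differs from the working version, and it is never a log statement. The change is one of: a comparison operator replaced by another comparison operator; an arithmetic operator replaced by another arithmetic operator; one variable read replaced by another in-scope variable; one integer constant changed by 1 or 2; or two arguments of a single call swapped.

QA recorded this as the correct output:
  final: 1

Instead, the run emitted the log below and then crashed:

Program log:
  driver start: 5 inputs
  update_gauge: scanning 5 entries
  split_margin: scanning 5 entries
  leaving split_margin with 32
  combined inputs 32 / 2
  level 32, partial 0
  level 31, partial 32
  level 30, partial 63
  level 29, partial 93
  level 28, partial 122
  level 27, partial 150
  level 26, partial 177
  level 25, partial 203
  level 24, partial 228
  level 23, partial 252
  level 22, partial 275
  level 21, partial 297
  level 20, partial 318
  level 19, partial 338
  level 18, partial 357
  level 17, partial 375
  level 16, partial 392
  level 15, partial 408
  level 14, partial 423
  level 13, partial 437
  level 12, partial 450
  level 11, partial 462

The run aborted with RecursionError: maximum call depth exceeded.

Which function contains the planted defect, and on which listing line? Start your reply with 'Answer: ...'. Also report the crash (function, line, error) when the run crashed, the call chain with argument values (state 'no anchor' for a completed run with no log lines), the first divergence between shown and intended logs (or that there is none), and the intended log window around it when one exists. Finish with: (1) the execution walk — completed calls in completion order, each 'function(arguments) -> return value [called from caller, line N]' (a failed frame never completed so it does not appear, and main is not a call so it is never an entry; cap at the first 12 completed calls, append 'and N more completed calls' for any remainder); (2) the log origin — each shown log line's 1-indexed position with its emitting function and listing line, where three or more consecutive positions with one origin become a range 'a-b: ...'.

Answer: the defect is in update_gauge at line 20.
Key fact: Log line 6 is where behavior first shows: 'level 32, partial 0' appears instead of 'level 2, partial 0'.
Crash: verify_load, line 5, RecursionError.
Call chain: main -> update_gauge([3, 10, 5, 12, 2]) (called at line 32) -> verify_load(32, 0) (called at line 20) -> verify_load(31, 32) (called at line 5) ×21.
First divergence: position 6 — the shown line 'level 32, partial 0' should read 'level 2, partial 0'.
Intended log window:
  4: leaving split_margin with 32
  5: combined inputs 32 / 2
  6: level 2, partial 0
  7: level 1, partial 2
Execution walk:
  split_margin([3, 10, 5, 12, 2]) -> 32  [called from update_gauge, line 17]
Log line origins:
  1: from main, line 31
  2: from update_gauge, line 16
  3: from split_margin, line 8
  4: from split_margin, line 12
  5: from update_gauge, line 19
  6-27: from verify_load, line 4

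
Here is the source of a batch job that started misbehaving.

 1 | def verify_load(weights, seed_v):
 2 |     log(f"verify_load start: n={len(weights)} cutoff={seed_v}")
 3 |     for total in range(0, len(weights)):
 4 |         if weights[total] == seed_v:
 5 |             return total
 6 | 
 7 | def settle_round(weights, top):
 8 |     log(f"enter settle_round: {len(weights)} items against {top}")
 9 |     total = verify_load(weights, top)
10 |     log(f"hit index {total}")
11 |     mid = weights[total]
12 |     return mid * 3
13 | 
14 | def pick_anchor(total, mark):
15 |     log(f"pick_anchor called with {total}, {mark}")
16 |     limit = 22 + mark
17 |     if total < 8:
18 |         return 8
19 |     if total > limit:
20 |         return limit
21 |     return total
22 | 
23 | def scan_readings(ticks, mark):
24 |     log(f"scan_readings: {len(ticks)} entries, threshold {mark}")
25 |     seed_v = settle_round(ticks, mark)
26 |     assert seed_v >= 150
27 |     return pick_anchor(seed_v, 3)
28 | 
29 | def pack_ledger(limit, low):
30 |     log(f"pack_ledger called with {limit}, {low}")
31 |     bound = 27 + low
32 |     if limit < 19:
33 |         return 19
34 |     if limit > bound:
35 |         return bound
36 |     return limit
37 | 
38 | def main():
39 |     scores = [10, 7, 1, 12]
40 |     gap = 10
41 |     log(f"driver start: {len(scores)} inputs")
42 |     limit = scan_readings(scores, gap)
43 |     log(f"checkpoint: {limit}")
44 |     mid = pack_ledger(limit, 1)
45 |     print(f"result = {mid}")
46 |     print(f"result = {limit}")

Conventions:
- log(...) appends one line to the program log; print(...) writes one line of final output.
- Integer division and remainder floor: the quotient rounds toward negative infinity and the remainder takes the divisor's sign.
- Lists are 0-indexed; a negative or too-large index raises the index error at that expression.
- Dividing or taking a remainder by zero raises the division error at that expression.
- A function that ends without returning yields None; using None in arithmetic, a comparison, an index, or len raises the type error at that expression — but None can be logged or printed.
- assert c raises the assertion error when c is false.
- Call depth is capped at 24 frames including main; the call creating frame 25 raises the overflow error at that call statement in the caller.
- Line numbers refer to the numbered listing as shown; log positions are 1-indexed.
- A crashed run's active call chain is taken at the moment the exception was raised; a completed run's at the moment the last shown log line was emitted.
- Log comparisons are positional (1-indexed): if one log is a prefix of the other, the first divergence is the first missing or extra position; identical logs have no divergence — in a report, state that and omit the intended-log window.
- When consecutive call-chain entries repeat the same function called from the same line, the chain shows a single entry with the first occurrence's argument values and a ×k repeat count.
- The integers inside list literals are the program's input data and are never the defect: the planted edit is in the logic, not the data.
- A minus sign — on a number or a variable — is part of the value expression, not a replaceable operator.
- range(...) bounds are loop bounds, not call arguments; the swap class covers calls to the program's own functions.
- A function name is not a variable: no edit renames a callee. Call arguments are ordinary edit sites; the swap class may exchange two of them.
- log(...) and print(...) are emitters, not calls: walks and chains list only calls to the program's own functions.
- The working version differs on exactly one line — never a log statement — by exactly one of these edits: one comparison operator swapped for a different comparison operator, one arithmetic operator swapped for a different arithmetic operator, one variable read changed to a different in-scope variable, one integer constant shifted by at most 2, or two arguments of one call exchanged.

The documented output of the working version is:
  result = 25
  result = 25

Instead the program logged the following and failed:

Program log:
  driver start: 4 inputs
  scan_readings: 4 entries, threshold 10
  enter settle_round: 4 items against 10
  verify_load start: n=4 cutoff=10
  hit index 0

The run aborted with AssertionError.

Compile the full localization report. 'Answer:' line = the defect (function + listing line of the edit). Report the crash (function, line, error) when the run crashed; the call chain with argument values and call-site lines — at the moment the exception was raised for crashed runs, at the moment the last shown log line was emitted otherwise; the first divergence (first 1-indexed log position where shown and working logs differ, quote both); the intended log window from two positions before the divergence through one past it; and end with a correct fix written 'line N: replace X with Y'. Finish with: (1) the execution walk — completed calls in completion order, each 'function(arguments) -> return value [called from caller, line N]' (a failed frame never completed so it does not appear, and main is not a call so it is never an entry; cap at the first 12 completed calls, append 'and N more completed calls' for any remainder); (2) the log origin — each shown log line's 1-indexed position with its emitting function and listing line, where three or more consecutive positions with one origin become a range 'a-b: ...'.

Answer: the defect is in scan_readings at line 26.
Key fact: A complete run would log 'pick_anchor called with 30, 3' next, but this one stopped at 5 lines.
Crash: scan_readings, line 26, AssertionError.
Call chain: main -> scan_readings([10, 7, 1, 12], 10) (called at line 42).
First divergence: position 6 — after 5 matching lines the faulty run goes silent; intended next line 'pick_anchor called with 30, 3'.
Intended log window:
  4: verify_load start: n=4 cutoff=10
  5: hit index 0
  6: pick_anchor called with 30, 3
  7: checkpoint: 25
Execution walk:
  verify_load([10, 7, 1, 12], 10) -> 0  [called from settle_round, line 9]
  settle_round([10, 7, 1, 12], 10) -> 30  [called from scan_readings, line 25]
Log origin:
  1: from main, line 41
  2: from scan_readings, line 24
  3: from settle_round, line 8
  4: from verify_load, line 2
  5: from settle_round, line 10
A correct fix: line 26: replace `>=` with `<=`.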